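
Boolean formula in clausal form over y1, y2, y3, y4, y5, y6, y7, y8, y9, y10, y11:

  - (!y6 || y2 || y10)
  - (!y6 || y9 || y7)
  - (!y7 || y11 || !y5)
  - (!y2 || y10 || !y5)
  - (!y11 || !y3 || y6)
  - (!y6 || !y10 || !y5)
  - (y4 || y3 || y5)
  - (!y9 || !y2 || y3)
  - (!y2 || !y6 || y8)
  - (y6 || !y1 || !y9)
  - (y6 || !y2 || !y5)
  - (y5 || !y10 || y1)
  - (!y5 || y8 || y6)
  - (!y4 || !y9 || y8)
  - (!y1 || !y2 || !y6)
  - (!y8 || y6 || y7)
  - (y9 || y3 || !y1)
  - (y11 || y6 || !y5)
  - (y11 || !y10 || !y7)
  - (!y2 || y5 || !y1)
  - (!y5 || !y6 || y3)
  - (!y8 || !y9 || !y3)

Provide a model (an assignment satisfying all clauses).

Set y1 = False and propagate.
Try y2 = False.
Set y3 = False and propagate.
For the remaining variables, y4 = True, y5 = True, y6 = False, y7 = True, y8 = True, y9 = True, y10 = True, y11 = True works.
Every clause has at least one true literal under this assignment.

y1=False, y2=False, y3=False, y4=True, y5=True, y6=False, y7=True, y8=True, y9=True, y10=True, y11=True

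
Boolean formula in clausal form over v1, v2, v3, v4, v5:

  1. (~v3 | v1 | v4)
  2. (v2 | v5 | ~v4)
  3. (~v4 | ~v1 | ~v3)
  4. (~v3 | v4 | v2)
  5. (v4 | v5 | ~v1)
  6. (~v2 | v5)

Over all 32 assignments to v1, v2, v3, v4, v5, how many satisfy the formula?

12

Split on v4, then v1.
  v4=1, v1=1: remaining (v2,v3,v5) ∈ {(0,0,1); (1,0,1)} — 2.
  v4=1, v1=0: remaining (v2,v3,v5) ∈ {(0,0,1); (0,1,1); (1,0,1); (1,1,1)} — 4.
  v4=0, v1=1: remaining (v2,v3,v5) ∈ {(0,0,1); (1,0,1); (1,1,1)} — 3.
  v4=0, v1=0: remaining (v2,v3,v5) ∈ {(0,0,0); (0,0,1); (1,0,1)} — 3.
Total: 2 + 4 + 3 + 3 = 12.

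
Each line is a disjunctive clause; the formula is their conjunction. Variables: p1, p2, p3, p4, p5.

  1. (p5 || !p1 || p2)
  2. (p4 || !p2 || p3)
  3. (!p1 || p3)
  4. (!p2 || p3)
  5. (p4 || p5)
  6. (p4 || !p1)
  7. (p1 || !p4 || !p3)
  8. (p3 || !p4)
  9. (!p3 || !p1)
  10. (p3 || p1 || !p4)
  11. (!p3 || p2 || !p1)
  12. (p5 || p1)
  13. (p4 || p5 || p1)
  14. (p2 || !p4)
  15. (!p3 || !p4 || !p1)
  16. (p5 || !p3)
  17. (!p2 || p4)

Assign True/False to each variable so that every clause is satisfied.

p5 occurs only positively in the remaining clauses — set p5 = True.
Try p1 = False.
The remaining clauses are satisfied by p2 = False, p3 = True, p4 = False.
Every clause has at least one true literal under this assignment.

p1=False, p2=False, p3=True, p4=False, p5=True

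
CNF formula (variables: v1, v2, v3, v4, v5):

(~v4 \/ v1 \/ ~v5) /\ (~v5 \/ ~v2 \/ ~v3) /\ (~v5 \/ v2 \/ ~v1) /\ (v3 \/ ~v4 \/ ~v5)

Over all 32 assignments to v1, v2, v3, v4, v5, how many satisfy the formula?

20

Split on v5, then v1.
  v5=T, v1=T: remaining (v2,v3,v4) ∈ {(T,F,F)} — 1.
  v5=T, v1=F: remaining (v2,v3,v4) ∈ {(F,F,F); (F,T,F); (T,F,F)} — 3.
  v5=F, v1=T: v2, v3, v4 free → 2^3 = 8.
  v5=F, v1=F: v2, v3, v4 free → 2^3 = 8.
Total: 1 + 3 + 8 + 8 = 20.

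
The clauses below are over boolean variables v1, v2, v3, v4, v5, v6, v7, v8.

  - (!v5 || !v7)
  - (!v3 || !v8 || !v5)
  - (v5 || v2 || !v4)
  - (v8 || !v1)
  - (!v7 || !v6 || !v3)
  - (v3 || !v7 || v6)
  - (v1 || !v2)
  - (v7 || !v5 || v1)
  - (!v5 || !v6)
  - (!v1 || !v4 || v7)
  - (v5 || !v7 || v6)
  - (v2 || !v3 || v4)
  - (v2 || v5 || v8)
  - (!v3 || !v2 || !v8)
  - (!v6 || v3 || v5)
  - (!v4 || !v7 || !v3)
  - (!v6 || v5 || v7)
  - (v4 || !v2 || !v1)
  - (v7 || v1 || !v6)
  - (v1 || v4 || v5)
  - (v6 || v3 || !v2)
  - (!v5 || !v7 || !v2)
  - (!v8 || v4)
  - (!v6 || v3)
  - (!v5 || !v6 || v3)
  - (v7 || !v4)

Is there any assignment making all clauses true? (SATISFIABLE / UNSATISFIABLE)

v5 = True:
  propagation gives v7=False, v1=True, v8=True, v3=False; an empty clause results — contradiction.
v5 = False:
  v3 = True:
    v4 = True:
      propagation gives v2=True, v1=True, v8=True; contradiction.
    v4 = False:
      propagation gives v2=True, v1=True; contradiction.
  v3 = False:
    propagation gives v6=False, v7=False, v2=False, v4=False; an empty clause results — contradiction.
Every branch closes, so no satisfying assignment exists.

UNSATISFIABLE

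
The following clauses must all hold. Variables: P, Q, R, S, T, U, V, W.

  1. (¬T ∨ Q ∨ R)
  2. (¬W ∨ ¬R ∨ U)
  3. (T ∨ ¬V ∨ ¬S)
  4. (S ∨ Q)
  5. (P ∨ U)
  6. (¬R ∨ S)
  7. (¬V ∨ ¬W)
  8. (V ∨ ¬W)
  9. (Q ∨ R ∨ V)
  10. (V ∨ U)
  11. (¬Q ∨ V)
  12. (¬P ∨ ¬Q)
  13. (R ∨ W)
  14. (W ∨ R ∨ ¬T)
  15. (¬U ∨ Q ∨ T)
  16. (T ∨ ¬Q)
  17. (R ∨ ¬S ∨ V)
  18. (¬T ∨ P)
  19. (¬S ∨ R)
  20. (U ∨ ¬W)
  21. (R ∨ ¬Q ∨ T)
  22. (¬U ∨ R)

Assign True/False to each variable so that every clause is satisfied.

P = T, Q = F, R = T, S = T, T = T, U = F, V = T, W = F

Check each clause:
  1. (Q ∨ ¬T ∨ R) — R is true.
  2. (¬W ∨ ¬R ∨ U) — ¬W is true.
  3. (T ∨ ¬S ∨ ¬V) — T is true.
  4. (Q ∨ S) — S is true.
  5. (U ∨ P) — P is true.
  6. (¬R ∨ S) — S is true.
  7. (¬V ∨ ¬W) — ¬W is true.
  8. (V ∨ ¬W) — ¬W is true.
  9. (Q ∨ V ∨ R) — R is true.
  10. (U ∨ V) — V is true.
  11. (V ∨ ¬Q) — ¬Q is true.
  12. (¬Q ∨ ¬P) — ¬Q is true.
  13. (R ∨ W) — R is true.
  14. (R ∨ ¬T ∨ W) — R is true.
  15. (¬U ∨ Q ∨ T) — ¬U is true.
  16. (T ∨ ¬Q) — T is true.
  17. (V ∨ R ∨ ¬S) — R is true.
  18. (P ∨ ¬T) — P is true.
  19. (¬S ∨ R) — R is true.
  20. (¬W ∨ U) — ¬W is true.
  21. (T ∨ ¬Q ∨ R) — R is true.
  22. (R ∨ ¬U) — ¬U is true.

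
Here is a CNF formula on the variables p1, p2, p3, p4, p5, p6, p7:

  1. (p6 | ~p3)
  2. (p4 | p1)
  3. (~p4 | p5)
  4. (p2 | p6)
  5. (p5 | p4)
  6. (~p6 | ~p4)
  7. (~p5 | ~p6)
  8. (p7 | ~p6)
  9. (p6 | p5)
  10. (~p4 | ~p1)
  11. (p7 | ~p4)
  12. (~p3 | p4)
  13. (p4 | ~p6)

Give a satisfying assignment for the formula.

p2 occurs only positively in the remaining clauses — set p2 = True.
Pure literal: p3 appears only negated; assign p3 = False.
Branch on p1: take p1 = False.
  then p4 is forced to True.
  then p5 is forced to True.
  then p6 is forced to False.
  then p7 is forced to True.

p1 = F  p2 = T  p3 = F  p4 = T  p5 = T  p6 = F  p7 = T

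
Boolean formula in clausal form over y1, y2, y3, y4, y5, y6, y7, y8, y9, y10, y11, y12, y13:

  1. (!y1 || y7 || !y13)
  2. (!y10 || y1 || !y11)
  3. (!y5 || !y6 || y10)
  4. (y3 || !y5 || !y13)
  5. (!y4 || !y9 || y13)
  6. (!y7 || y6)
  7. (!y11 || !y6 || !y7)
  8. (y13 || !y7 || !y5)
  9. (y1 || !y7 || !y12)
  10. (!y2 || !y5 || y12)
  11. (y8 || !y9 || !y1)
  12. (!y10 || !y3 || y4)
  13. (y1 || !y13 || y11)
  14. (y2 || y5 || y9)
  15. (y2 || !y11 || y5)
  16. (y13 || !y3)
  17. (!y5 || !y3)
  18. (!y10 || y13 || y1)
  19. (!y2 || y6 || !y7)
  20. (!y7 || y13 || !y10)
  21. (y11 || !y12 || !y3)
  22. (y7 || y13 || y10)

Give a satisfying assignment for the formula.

y1=F, y2=T, y3=F, y4=T, y5=F, y6=T, y7=T, y8=T, y9=F, y10=F, y11=F, y12=F, y13=F

Check each clause:
  1. (y7 || !y1 || !y13) — !y13 is true.
  2. (!y10 || y1 || !y11) — !y11 is true.
  3. (!y5 || !y6 || y10) — !y5 is true.
  4. (!y5 || y3 || !y13) — !y5 is true.
  5. (y13 || !y9 || !y4) — !y9 is true.
  6. (y6 || !y7) — y6 is true.
  7. (!y6 || !y7 || !y11) — !y11 is true.
  8. (!y5 || !y7 || y13) — !y5 is true.
  9. (!y7 || !y12 || y1) — !y12 is true.
  10. (!y2 || !y5 || y12) — !y5 is true.
  11. (!y9 || y8 || !y1) — y8 is true.
  12. (!y3 || !y10 || y4) — y4 is true.
  13. (y11 || y1 || !y13) — !y13 is true.
  14. (y9 || y5 || y2) — y2 is true.
  15. (y2 || y5 || !y11) — y2 is true.
  16. (y13 || !y3) — !y3 is true.
  17. (!y5 || !y3) — !y5 is true.
  18. (y1 || y13 || !y10) — !y10 is true.
  19. (y6 || !y7 || !y2) — y6 is true.
  20. (!y7 || !y10 || y13) — !y10 is true.
  21. (!y12 || !y3 || y11) — !y12 is true.
  22. (y7 || y13 || y10) — y7 is true.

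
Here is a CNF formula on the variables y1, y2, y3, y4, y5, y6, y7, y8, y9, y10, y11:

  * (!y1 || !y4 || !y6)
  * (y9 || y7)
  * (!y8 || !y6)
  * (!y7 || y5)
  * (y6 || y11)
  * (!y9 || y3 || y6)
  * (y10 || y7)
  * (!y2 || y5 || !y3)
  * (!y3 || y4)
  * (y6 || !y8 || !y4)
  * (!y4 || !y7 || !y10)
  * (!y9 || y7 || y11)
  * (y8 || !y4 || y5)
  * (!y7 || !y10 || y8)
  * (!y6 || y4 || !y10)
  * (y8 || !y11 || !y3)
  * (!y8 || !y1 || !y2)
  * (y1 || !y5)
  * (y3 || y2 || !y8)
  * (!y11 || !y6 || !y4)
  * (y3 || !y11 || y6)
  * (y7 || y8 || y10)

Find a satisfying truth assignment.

Try y1 = True.
Set y2 = False and propagate.
For the remaining variables, y3 = False, y4 = False, y5 = True, y6 = True, y7 = True, y8 = False, y9 = True, y10 = False, y11 = True works.
Every clause has at least one true literal under this assignment.

y1=1, y2=0, y3=0, y4=0, y5=1, y6=1, y7=1, y8=0, y9=1, y10=0, y11=1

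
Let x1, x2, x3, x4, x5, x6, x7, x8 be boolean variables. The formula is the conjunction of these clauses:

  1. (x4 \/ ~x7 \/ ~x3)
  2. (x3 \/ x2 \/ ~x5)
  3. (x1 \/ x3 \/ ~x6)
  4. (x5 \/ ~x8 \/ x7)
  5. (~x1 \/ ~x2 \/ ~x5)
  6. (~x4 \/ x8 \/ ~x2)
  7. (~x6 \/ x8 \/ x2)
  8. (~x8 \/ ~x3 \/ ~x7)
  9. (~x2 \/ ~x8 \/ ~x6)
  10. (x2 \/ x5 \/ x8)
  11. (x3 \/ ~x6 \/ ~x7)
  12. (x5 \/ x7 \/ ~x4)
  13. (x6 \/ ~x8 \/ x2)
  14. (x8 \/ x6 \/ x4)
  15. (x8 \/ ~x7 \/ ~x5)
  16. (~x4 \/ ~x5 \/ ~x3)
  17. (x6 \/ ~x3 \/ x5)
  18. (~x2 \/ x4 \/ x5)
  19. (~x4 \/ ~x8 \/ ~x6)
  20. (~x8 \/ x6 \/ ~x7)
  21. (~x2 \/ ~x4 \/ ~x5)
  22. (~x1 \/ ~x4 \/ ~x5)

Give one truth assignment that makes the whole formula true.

x1=T, x2=F, x3=T, x4=F, x5=T, x6=T, x7=F, x8=T

Try x1 = True.
For the remaining variables, x2 = False, x3 = True, x4 = False, x5 = True, x6 = True, x7 = False, x8 = True works.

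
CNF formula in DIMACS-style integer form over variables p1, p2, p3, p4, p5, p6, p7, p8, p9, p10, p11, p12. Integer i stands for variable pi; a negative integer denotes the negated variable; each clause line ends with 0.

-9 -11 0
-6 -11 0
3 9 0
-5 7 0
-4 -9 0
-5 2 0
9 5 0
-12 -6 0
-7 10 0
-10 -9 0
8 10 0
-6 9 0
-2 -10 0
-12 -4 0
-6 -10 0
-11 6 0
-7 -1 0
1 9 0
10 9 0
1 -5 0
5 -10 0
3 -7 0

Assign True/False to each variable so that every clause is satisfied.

p4 occurs only negated in the remaining clauses — set p4 = False.
p8 occurs only positively in the remaining clauses — set p8 = True.
Try p1 = True.
  then p7 is forced to False.
  then p5 is forced to False.
  then p9 is forced to True.
  then p11 is forced to False.
  then p10 is forced to False.
Set p6 = False and propagate.
p2, p3, p12 are now unconstrained; take p2 = False, p3 = False, p12 = False.
Check each clause:
  1. (~p9 \/ ~p11) — ~p11 is true.
  2. (~p11 \/ ~p6) — ~p6 is true.
  3. (p3 \/ p9) — p9 is true.
  4. (~p5 \/ p7) — ~p5 is true.
  5. (~p9 \/ ~p4) — ~p4 is true.
  6. (p2 \/ ~p5) — ~p5 is true.
  7. (p5 \/ p9) — p9 is true.
  8. (~p12 \/ ~p6) — ~p6 is true.
  9. (~p7 \/ p10) — ~p7 is true.
  10. (~p9 \/ ~p10) — ~p10 is true.
  11. (p8 \/ p10) — p8 is true.
  12. (p9 \/ ~p6) — p9 is true.
  13. (~p10 \/ ~p2) — ~p10 is true.
  14. (~p4 \/ ~p12) — ~p12 is true.
  15. (~p10 \/ ~p6) — ~p6 is true.
  16. (~p11 \/ p6) — ~p11 is true.
  17. (~p7 \/ ~p1) — ~p7 is true.
  18. (p9 \/ p1) — p1 is true.
  19. (p10 \/ p9) — p9 is true.
  20. (p1 \/ ~p5) — p1 is true.
  21. (p5 \/ ~p10) — ~p10 is true.
  22. (p3 \/ ~p7) — ~p7 is true.

p1 = 1, p2 = 0, p3 = 0, p4 = 0, p5 = 0, p6 = 0, p7 = 0, p8 = 1, p9 = 1, p10 = 0, p11 = 0, p12 = 0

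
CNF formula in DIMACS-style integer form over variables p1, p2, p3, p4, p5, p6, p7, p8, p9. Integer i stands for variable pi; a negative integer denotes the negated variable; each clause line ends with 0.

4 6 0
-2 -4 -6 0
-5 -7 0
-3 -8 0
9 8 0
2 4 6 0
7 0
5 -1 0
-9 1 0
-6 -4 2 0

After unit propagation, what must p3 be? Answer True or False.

False

Unit clause (p7) sets p7 = True.
In (¬p5 ∨ ¬p7), ¬p7 is now false; ¬p5 must hold, so p5 = False.
(¬p1 ∨ p5) with p5 = False leaves only ¬p1, so p1 = False.
In (¬p9 ∨ p1), p1 is now false; ¬p9 must hold, so p9 = False.
(p9 ∨ p8): since p9 = False, the clause reduces to (p8). p8 = True.
(¬p8 ∨ ¬p3): since p8 = True, the clause reduces to (¬p3). p3 = False.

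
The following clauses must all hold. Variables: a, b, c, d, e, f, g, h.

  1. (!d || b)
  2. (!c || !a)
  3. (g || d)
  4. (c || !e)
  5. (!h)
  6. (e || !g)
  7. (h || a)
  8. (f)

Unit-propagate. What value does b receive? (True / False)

True

(!h) stands alone — h = False.
(h || a) with h = False leaves only a, so a = True.
(!a || !c) with a = True leaves only !c, so c = False.
From (c || !e) and c = False: e = False.
(!g || e) with e = False leaves only !g, so g = False.
From (g || d) and g = False: d = True.
From (!d || b) and d = True: b = True.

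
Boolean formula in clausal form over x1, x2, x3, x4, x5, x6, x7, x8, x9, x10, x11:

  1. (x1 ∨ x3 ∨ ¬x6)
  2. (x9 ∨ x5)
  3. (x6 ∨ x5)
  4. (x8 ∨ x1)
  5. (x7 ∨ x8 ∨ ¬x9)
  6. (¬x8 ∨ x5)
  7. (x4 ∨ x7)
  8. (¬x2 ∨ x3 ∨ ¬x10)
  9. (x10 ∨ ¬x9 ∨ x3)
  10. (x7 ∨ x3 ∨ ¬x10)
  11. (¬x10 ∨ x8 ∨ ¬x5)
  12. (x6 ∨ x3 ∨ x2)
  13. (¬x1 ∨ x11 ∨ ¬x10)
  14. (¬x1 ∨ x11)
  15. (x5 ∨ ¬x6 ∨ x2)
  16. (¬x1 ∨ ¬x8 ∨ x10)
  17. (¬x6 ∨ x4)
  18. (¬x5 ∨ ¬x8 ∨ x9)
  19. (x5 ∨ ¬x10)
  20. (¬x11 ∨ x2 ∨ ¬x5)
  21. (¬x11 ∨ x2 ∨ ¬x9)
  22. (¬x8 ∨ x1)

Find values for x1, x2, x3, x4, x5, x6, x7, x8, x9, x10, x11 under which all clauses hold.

x1 = T, x2 = T, x3 = T, x4 = T, x5 = F, x6 = T, x7 = T, x8 = F, x9 = T, x10 = F, x11 = T

Check each clause:
  1. (x3 ∨ ¬x6 ∨ x1) — x1 is true.
  2. (x9 ∨ x5) — x9 is true.
  3. (x5 ∨ x6) — x6 is true.
  4. (x8 ∨ x1) — x1 is true.
  5. (x7 ∨ ¬x9 ∨ x8) — x7 is true.
  6. (x5 ∨ ¬x8) — ¬x8 is true.
  7. (x7 ∨ x4) — x4 is true.
  8. (¬x10 ∨ x3 ∨ ¬x2) — x3 is true.
  9. (x3 ∨ x10 ∨ ¬x9) — x3 is true.
  10. (x7 ∨ x3 ∨ ¬x10) — x3 is true.
  11. (x8 ∨ ¬x5 ∨ ¬x10) — ¬x5 is true.
  12. (x6 ∨ x3 ∨ x2) — x2 is true.
  13. (¬x10 ∨ x11 ∨ ¬x1) — x11 is true.
  14. (¬x1 ∨ x11) — x11 is true.
  15. (x5 ∨ x2 ∨ ¬x6) — x2 is true.
  16. (¬x1 ∨ x10 ∨ ¬x8) — ¬x8 is true.
  17. (x4 ∨ ¬x6) — x4 is true.
  18. (x9 ∨ ¬x5 ∨ ¬x8) — ¬x8 is true.
  19. (¬x10 ∨ x5) — ¬x10 is true.
  20. (¬x5 ∨ ¬x11 ∨ x2) — x2 is true.
  21. (x2 ∨ ¬x11 ∨ ¬x9) — x2 is true.
  22. (x1 ∨ ¬x8) — ¬x8 is true.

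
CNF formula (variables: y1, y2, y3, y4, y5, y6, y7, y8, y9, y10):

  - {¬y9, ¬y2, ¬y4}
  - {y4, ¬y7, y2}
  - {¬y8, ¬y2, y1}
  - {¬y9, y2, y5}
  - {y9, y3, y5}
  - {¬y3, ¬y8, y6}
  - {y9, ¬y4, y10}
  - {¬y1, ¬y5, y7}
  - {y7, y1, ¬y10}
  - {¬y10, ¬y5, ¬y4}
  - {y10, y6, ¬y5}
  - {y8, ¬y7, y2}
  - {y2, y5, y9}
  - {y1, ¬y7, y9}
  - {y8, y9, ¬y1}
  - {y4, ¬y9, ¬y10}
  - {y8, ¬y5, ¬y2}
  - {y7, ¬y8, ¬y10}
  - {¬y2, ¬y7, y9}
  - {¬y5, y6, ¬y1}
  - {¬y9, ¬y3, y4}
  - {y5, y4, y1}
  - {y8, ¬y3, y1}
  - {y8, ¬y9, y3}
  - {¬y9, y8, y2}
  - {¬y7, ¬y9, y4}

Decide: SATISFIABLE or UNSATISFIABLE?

SATISFIABLE

Pure literal: y6 appears only positively; assign y6 = True.
Try y1 = False.
Set y2 = False and propagate.
The remaining clauses are satisfied by y3 = False, y4 = False, y5 = True, y7 = False, y8 = True, y9 = False, y10 = False.
Every clause has at least one true literal under this assignment.
So y1 = False, y2 = False, y3 = False, y4 = False, y5 = True, y6 = True, y7 = False, y8 = True, y9 = False, y10 = False is a satisfying assignment.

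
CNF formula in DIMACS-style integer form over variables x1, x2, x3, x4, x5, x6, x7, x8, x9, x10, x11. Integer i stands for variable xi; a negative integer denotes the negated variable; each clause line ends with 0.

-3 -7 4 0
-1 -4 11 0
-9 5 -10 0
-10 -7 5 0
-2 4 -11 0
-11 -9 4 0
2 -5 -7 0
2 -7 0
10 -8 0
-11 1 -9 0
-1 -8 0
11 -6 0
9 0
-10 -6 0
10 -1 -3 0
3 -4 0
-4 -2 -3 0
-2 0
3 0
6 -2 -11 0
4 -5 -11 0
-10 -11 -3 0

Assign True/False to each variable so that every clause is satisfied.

x1=False, x2=False, x3=True, x4=False, x5=True, x6=False, x7=False, x8=True, x9=True, x10=True, x11=False

Check each clause:
  1. (¬x7 ∨ ¬x3 ∨ x4) — ¬x7 is true.
  2. (¬x4 ∨ ¬x1 ∨ x11) — ¬x4 is true.
  3. (¬x9 ∨ x5 ∨ ¬x10) — x5 is true.
  4. (¬x7 ∨ ¬x10 ∨ x5) — ¬x7 is true.
  5. (x4 ∨ ¬x2 ∨ ¬x11) — ¬x11 is true.
  6. (x4 ∨ ¬x9 ∨ ¬x11) — ¬x11 is true.
  7. (¬x5 ∨ ¬x7 ∨ x2) — ¬x7 is true.
  8. (x2 ∨ ¬x7) — ¬x7 is true.
  9. (x10 ∨ ¬x8) — x10 is true.
  10. (¬x9 ∨ ¬x11 ∨ x1) — ¬x11 is true.
  11. (¬x1 ∨ ¬x8) — ¬x1 is true.
  12. (x11 ∨ ¬x6) — ¬x6 is true.
  13. (x9) — x9 is true.
  14. (¬x10 ∨ ¬x6) — ¬x6 is true.
  15. (¬x3 ∨ x10 ∨ ¬x1) — x10 is true.
  16. (x3 ∨ ¬x4) — x3 is true.
  17. (¬x4 ∨ ¬x3 ∨ ¬x2) — ¬x4 is true.
  18. (¬x2) — ¬x2 is true.
  19. (x3) — x3 is true.
  20. (¬x2 ∨ ¬x11 ∨ x6) — ¬x11 is true.
  21. (x4 ∨ ¬x5 ∨ ¬x11) — ¬x11 is true.
  22. (¬x10 ∨ ¬x3 ∨ ¬x11) — ¬x11 is true.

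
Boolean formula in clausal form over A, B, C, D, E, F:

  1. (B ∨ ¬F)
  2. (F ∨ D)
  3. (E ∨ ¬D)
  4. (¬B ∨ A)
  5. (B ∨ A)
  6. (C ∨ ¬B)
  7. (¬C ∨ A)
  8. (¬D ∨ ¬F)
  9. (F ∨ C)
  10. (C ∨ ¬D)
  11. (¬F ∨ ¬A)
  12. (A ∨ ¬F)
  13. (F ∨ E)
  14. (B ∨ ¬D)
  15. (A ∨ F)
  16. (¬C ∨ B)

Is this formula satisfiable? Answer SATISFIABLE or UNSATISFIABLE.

Pure literal: E appears only positively; assign E = True.
Set A = True and propagate.
  then F is forced to False.
  then D is forced to True.
  then C is forced to True.
  then B is forced to True.
Every clause has at least one true literal under this assignment.
So A=True  B=True  C=True  D=True  E=True  F=False is a satisfying assignment.

SATISFIABLE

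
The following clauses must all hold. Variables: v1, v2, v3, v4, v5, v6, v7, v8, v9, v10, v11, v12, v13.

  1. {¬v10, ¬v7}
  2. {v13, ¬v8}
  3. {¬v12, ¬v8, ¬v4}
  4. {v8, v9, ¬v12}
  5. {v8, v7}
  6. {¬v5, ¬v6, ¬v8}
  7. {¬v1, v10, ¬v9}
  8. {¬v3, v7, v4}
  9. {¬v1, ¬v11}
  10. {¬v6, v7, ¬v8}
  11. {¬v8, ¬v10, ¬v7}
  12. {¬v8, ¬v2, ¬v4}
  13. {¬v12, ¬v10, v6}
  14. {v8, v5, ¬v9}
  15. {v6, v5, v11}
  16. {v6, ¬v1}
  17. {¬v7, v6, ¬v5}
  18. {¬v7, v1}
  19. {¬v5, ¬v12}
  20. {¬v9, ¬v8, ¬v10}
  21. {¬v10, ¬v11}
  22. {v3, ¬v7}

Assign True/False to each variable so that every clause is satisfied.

v1=False, v2=True, v3=False, v4=False, v5=True, v6=False, v7=False, v8=True, v9=False, v10=True, v11=False, v12=False, v13=True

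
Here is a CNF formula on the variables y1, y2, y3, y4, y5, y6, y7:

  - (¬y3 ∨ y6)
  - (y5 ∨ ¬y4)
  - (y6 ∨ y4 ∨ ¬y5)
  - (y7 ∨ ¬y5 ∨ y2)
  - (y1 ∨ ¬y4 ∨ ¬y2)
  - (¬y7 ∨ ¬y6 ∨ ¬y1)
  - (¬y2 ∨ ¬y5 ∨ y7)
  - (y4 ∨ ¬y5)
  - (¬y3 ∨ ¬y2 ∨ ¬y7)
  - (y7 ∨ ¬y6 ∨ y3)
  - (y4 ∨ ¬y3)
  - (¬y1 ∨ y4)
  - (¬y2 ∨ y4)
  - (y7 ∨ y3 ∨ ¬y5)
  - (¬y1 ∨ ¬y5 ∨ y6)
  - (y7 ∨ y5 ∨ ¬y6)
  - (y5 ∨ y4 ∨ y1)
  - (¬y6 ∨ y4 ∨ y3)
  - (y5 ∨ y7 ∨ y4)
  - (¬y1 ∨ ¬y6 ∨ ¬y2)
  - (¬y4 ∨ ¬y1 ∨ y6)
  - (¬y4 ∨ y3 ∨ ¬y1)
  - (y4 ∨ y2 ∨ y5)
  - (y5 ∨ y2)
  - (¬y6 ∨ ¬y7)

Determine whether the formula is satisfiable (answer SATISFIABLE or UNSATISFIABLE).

Try y1 = False.
Set y2 = False and propagate.
  then y5 is forced to True.
  then y7 is forced to True.
  then y4 is forced to True.
  then y6 is forced to False.
  then y3 is forced to False.
Every clause has at least one true literal under this assignment.
So y1=F, y2=F, y3=F, y4=T, y5=T, y6=F, y7=T is a satisfying assignment.

SATISFIABLE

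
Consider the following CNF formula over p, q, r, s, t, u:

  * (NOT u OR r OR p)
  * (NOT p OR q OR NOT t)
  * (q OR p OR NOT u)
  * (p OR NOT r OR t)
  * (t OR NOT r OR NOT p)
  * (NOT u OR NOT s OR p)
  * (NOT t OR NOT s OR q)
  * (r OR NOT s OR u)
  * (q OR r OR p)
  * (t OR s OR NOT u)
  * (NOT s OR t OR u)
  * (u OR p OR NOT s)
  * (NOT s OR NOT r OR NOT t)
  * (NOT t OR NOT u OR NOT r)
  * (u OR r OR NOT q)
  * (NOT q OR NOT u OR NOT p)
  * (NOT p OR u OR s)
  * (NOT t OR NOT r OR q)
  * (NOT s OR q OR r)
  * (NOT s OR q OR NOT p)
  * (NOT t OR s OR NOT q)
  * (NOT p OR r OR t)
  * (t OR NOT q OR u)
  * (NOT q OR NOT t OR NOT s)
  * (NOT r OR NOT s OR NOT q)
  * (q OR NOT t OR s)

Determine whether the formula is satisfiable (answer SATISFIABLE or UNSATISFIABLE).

q = True:
  u = True:
    propagation gives p=False, r=True, t=True; an empty clause results — contradiction.
  u = False:
    propagation gives r=True, t=True, s=False; an empty clause results — contradiction.
q = False:
  p = True:
    propagation gives t=False, r=False; an empty clause results — contradiction.
  p = False:
    propagation gives u=False, r=True, t=True; an empty clause results — contradiction.
Every branch closes, so no satisfying assignment exists.

UNSATISFIABLE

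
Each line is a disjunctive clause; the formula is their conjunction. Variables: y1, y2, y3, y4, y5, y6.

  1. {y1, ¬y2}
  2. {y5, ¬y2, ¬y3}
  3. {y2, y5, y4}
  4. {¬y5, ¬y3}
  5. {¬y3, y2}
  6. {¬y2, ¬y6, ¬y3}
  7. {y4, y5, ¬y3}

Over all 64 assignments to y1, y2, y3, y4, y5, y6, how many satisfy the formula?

20

Case analysis on y2 and y3:
  y2=T, y3=T: a clause becomes empty — 0.
  y2=T, y3=F: forces y1=T; y4, y5, y6 free → 2^3 = 8.
  y2=F, y3=T: a clause becomes empty — 0.
  y2=F, y3=F: y1, y6 free; 3 ways for (y4,y5) × 2^2 = 12.
Total: 0 + 8 + 0 + 12 = 20.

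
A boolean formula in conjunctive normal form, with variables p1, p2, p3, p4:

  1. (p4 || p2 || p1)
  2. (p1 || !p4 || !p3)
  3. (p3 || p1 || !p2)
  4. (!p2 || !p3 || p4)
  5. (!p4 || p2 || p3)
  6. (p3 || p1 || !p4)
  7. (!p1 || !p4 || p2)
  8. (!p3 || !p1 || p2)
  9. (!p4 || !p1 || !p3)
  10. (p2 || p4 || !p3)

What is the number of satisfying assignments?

3

The models are:
  p1=T p2=F p3=F p4=F
  p1=T p2=T p3=F p4=F
  p1=T p2=T p3=F p4=T
That's 3 in total.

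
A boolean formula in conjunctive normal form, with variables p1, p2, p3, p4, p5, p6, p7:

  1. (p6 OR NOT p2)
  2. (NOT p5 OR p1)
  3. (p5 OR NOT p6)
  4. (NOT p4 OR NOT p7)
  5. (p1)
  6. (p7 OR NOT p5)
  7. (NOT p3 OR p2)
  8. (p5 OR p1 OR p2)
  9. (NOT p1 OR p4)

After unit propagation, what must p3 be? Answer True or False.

False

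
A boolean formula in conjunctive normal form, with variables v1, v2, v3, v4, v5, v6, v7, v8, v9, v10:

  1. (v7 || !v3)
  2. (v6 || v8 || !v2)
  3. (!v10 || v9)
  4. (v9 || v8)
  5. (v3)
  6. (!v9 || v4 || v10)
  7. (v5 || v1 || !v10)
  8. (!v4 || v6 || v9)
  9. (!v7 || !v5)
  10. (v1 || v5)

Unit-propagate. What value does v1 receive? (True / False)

True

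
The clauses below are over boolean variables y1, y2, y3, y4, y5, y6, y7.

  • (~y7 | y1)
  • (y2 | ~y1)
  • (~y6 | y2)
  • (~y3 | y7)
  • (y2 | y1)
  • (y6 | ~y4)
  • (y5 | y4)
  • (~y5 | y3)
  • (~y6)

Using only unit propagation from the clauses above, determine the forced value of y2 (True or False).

(~y6) stands alone — y6 = False.
In (y6 | ~y4), y6 is now false; ~y4 must hold, so y4 = False.
From (y5 | y4) and y4 = False: y5 = True.
From (~y5 | y3) and y5 = True: y3 = True.
In (~y3 | y7), ~y3 is now false; y7 must hold, so y7 = True.
From (~y7 | y1) and y7 = True: y1 = True.
From (y2 | ~y1) and y1 = True: y2 = True.

True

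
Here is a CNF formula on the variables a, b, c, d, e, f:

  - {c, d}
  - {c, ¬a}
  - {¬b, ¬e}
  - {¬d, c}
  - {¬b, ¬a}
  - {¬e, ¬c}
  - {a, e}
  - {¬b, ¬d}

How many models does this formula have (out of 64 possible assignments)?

4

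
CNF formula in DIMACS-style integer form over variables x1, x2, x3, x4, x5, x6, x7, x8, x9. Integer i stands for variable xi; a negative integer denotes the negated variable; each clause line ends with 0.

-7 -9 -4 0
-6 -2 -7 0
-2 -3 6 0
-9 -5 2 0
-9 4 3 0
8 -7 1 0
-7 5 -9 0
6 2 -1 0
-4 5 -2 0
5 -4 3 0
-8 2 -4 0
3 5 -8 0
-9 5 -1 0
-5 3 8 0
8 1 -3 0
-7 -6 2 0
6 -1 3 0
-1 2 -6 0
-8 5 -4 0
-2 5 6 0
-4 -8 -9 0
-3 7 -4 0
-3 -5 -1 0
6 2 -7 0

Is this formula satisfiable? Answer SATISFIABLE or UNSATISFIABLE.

SATISFIABLE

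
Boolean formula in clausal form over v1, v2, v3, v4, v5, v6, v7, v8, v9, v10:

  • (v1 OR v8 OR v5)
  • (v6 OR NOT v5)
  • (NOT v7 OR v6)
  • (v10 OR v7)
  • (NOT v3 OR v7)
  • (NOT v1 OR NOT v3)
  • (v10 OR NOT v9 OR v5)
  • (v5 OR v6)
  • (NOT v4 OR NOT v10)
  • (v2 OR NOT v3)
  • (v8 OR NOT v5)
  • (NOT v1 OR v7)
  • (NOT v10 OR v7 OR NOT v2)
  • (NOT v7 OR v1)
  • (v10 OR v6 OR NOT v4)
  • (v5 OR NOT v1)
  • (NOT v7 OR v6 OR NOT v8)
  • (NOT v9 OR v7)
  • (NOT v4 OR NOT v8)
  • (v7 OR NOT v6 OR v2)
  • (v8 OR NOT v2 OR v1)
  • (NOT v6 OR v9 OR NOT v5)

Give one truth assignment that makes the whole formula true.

v1=True, v2=False, v3=False, v4=False, v5=True, v6=True, v7=True, v8=True, v9=True, v10=True

Pure literal: v3 appears only negated; assign v3 = False.
Pure literal: v4 appears only negated; assign v4 = False.
Try v1 = True.
  then v7 is forced to True.
  then v6 is forced to True.
  then v5 is forced to True.
  then v8 is forced to True.
  then v9 is forced to True.
v2, v10 are now unconstrained; take v2 = False, v10 = True.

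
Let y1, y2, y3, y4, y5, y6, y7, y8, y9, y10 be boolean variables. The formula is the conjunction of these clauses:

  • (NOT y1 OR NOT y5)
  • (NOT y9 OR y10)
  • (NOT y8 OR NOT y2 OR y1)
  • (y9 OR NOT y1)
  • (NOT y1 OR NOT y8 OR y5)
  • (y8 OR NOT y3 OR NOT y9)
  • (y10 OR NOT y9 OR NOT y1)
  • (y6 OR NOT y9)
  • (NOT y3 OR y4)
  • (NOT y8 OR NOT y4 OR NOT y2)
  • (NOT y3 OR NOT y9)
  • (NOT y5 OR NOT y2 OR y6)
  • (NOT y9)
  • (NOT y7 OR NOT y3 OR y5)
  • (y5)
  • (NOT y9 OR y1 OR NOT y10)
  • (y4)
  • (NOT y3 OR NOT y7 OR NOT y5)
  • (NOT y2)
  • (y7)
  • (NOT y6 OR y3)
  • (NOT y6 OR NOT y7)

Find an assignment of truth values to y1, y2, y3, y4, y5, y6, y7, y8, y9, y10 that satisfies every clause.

Unit propagation: (NOT y9) forces y9 = False.
The clause (NOT y1) is unit: y1 must be False.
Unit propagation: (y5) forces y5 = True.
Unit propagation: (y4) forces y4 = True.
The clause (NOT y2) is unit: y2 must be False.
(y7) is a unit clause, so y7 = True.
Unit propagation: (NOT y3) forces y3 = False.
Unit propagation: (NOT y6) forces y6 = False.
y8, y10 are now unconstrained; take y8 = True, y10 = False.

y1 = False, y2 = False, y3 = False, y4 = True, y5 = True, y6 = False, y7 = True, y8 = True, y9 = False, y10 = False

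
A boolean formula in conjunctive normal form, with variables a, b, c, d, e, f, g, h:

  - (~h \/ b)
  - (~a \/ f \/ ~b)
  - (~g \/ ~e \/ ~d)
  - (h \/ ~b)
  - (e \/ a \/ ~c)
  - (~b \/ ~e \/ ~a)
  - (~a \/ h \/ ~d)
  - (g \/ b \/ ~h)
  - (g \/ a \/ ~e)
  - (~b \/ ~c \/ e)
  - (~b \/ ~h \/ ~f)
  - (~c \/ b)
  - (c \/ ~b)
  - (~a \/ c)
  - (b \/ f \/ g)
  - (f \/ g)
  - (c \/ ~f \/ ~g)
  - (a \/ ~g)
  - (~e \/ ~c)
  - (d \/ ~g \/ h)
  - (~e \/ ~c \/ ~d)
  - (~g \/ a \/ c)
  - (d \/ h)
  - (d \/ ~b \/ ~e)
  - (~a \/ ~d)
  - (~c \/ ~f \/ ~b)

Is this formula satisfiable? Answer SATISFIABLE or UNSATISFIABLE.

Set a = False and propagate.
  then g is forced to False.
  then e is forced to False.
  then c is forced to False.
  then b is forced to False.
  then h is forced to False.
  then f is forced to True.
  then d is forced to True.
So a=False  b=False  c=False  d=True  e=False  f=True  g=False  h=False is a satisfying assignment.

SATISFIABLE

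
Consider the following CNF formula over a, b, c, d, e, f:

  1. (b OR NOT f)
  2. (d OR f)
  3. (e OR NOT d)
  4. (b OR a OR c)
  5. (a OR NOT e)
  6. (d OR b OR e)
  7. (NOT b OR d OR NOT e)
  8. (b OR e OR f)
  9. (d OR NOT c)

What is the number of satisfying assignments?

8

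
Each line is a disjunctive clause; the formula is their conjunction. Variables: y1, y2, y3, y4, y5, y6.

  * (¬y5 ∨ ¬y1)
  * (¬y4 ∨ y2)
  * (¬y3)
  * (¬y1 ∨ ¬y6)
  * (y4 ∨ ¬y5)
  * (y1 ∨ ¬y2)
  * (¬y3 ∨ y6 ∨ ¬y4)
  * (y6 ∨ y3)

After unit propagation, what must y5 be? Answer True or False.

(¬y3) is a unit clause: y3 = False.
(y6 ∨ y3): since y3 = False, the clause reduces to (y6). y6 = True.
In (¬y6 ∨ ¬y1), ¬y6 is now false; ¬y1 must hold, so y1 = False.
In (¬y2 ∨ y1), y1 is now false; ¬y2 must hold, so y2 = False.
From (y2 ∨ ¬y4) and y2 = False: y4 = False.
(y4 ∨ ¬y5) with y4 = False leaves only ¬y5, so y5 = False.

False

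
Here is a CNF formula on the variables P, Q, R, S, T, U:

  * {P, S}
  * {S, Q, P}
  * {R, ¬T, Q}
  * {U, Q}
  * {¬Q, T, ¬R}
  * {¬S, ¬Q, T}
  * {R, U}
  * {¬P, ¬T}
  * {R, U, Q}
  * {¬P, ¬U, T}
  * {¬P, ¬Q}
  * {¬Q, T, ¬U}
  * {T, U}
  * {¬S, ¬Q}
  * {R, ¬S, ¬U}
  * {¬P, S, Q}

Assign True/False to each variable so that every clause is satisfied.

P = F, Q = F, R = T, S = T, T = T, U = T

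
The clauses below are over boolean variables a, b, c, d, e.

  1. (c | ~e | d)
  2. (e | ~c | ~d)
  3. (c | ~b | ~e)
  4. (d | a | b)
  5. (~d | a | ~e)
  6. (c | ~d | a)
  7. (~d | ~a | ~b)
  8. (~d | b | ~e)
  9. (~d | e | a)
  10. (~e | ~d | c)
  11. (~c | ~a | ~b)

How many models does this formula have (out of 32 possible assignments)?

8

Split on d, then e.
  d=1, e=1: a clause becomes empty — 0.
  d=1, e=0: remaining (a,b,c) ∈ {(1,0,0)} — 1.
  d=0, e=1: remaining (a,b,c) ∈ {(0,1,1); (1,0,1)} — 2.
  d=0, e=0: 5 of the 8 assignments to (a,b,c) work.
Total: 0 + 1 + 2 + 5 = 8.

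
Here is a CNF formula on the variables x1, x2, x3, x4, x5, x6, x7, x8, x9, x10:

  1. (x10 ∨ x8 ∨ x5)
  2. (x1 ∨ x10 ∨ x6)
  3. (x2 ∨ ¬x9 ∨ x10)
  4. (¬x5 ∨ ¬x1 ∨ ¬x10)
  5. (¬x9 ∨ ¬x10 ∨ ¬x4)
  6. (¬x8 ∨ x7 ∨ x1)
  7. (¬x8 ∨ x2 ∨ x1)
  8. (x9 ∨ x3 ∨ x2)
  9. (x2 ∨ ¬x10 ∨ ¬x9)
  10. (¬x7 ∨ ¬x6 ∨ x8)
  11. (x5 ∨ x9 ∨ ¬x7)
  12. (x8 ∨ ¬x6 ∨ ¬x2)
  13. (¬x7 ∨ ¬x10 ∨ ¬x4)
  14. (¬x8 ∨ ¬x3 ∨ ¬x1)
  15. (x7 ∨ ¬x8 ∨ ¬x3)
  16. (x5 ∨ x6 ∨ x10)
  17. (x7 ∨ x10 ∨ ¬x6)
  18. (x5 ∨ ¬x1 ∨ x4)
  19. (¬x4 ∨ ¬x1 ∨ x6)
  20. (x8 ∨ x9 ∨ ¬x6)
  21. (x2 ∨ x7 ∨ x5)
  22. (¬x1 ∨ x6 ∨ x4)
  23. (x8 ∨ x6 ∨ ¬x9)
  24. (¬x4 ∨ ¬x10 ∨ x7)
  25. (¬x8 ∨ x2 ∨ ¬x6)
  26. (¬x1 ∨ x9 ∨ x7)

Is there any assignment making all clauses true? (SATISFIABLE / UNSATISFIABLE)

SATISFIABLE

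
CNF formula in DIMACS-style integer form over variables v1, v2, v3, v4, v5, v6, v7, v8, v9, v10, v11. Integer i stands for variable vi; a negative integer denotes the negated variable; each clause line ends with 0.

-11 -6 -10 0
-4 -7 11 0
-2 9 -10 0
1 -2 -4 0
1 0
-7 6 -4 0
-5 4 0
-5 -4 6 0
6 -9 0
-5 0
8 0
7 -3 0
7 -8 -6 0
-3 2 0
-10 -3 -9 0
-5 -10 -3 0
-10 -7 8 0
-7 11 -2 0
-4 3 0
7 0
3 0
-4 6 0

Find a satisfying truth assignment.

(v1) is a unit clause, so v1 = True.
The clause (NOT v5) is unit: v5 must be False.
Unit propagation: (v8) forces v8 = True.
(v7) is a unit clause, so v7 = True.
(v3) is a unit clause, so v3 = True.
(v2) is a unit clause, so v2 = True.
The clause (v11) is unit: v11 must be True.
v10 occurs only negated in the remaining clauses — set v10 = False.
Branch on v4: take v4 = True.
  then v6 is forced to True.
v9 is now unconstrained; take v9 = True.
Every clause has at least one true literal under this assignment.
Check each clause:
  1. (NOT v6 OR NOT v11 OR NOT v10) — NOT v10 is true.
  2. (v11 OR NOT v4 OR NOT v7) — v11 is true.
  3. (NOT v2 OR v9 OR NOT v10) — v9 is true.
  4. (v1 OR NOT v4 OR NOT v2) — v1 is true.
  5. (v1) — v1 is true.
  6. (NOT v4 OR NOT v7 OR v6) — v6 is true.
  7. (v4 OR NOT v5) — NOT v5 is true.
  8. (v6 OR NOT v4 OR NOT v5) — NOT v5 is true.
  9. (v6 OR NOT v9) — v6 is true.
  10. (NOT v5) — NOT v5 is true.
  11. (v8) — v8 is true.
  12. (v7 OR NOT v3) — v7 is true.
  13. (v7 OR NOT v6 OR NOT v8) — v7 is true.
  14. (NOT v3 OR v2) — v2 is true.
  15. (NOT v10 OR NOT v9 OR NOT v3) — NOT v10 is true.
  16. (NOT v10 OR NOT v5 OR NOT v3) — NOT v5 is true.
  17. (NOT v7 OR NOT v10 OR v8) — v8 is true.
  18. (NOT v7 OR NOT v2 OR v11) — v11 is true.
  19. (NOT v4 OR v3) — v3 is true.
  20. (v7) — v7 is true.
  21. (v3) — v3 is true.
  22. (v6 OR NOT v4) — v6 is true.

v1=True, v2=True, v3=True, v4=True, v5=False, v6=True, v7=True, v8=True, v9=True, v10=False, v11=True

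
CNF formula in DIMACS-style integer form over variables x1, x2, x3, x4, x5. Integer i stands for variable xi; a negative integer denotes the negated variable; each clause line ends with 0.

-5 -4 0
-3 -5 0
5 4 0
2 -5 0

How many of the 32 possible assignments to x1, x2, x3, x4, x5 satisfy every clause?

10

Case analysis on x5 and x4:
  x5=1, x4=1: a clause becomes empty — 0.
  x5=1, x4=0: remaining (x1,x2,x3) ∈ {(0,1,0); (1,1,0)} — 2.
  x5=0, x4=1: x1, x2, x3 free → 2^3 = 8.
  x5=0, x4=0: a clause becomes empty — 0.
Total: 0 + 2 + 8 + 0 = 10.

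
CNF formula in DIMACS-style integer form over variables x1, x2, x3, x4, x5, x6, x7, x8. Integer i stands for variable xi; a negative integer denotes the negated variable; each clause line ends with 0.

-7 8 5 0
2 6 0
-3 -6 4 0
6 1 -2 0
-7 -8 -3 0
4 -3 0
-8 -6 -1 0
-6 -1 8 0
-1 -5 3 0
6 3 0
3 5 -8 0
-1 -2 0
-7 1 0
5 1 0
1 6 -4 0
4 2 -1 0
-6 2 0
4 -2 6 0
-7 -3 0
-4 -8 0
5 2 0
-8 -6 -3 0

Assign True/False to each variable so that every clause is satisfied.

x1=False, x2=True, x3=False, x4=True, x5=True, x6=True, x7=False, x8=False

Check each clause:
  1. (x8 \/ ~x7 \/ x5) — ~x7 is true.
  2. (x2 \/ x6) — x2 is true.
  3. (~x3 \/ ~x6 \/ x4) — x4 is true.
  4. (x6 \/ ~x2 \/ x1) — x6 is true.
  5. (~x8 \/ ~x7 \/ ~x3) — ~x8 is true.
  6. (~x3 \/ x4) — x4 is true.
  7. (~x6 \/ ~x8 \/ ~x1) — ~x8 is true.
  8. (x8 \/ ~x1 \/ ~x6) — ~x1 is true.
  9. (~x5 \/ ~x1 \/ x3) — ~x1 is true.
  10. (x3 \/ x6) — x6 is true.
  11. (~x8 \/ x5 \/ x3) — ~x8 is true.
  12. (~x2 \/ ~x1) — ~x1 is true.
  13. (x1 \/ ~x7) — ~x7 is true.
  14. (x5 \/ x1) — x5 is true.
  15. (~x4 \/ x6 \/ x1) — x6 is true.
  16. (x4 \/ x2 \/ ~x1) — x2 is true.
  17. (x2 \/ ~x6) — x2 is true.
  18. (~x2 \/ x6 \/ x4) — x4 is true.
  19. (~x7 \/ ~x3) — ~x7 is true.
  20. (~x4 \/ ~x8) — ~x8 is true.
  21. (x2 \/ x5) — x2 is true.
  22. (~x3 \/ ~x8 \/ ~x6) — ~x8 is true.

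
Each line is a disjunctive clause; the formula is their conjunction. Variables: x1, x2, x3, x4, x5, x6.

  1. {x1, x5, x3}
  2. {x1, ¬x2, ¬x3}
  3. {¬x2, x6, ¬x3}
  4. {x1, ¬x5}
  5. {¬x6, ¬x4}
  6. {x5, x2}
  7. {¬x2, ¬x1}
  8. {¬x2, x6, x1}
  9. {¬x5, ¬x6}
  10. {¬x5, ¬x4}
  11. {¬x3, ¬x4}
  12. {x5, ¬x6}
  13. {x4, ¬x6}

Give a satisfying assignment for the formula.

x1=True, x2=False, x3=False, x4=False, x5=True, x6=False

Check each clause:
  1. {x1, x3, x5} — x1 is true.
  2. {¬x3, x1, ¬x2} — x1 is true.
  3. {x6, ¬x3, ¬x2} — ¬x3 is true.
  4. {x1, ¬x5} — x1 is true.
  5. {¬x6, ¬x4} — ¬x6 is true.
  6. {x5, x2} — x5 is true.
  7. {¬x2, ¬x1} — ¬x2 is true.
  8. {¬x2, x1, x6} — x1 is true.
  9. {¬x6, ¬x5} — ¬x6 is true.
  10. {¬x4, ¬x5} — ¬x4 is true.
  11. {¬x3, ¬x4} — ¬x4 is true.
  12. {¬x6, x5} — ¬x6 is true.
  13. {¬x6, x4} — ¬x6 is true.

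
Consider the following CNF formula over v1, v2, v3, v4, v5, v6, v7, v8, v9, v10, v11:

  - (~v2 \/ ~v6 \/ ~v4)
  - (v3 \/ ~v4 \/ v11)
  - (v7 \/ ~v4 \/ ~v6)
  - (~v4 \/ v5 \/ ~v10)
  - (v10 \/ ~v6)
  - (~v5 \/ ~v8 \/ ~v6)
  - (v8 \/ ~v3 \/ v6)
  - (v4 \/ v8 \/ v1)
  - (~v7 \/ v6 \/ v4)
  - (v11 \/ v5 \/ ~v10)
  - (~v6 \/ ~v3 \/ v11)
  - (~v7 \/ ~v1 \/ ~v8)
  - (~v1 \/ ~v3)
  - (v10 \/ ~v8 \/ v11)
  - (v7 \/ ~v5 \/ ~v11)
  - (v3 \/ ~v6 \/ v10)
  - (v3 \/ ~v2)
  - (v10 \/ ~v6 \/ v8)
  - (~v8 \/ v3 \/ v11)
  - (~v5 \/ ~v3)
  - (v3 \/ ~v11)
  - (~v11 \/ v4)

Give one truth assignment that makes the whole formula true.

v1 = F, v2 = T, v3 = T, v4 = T, v5 = F, v6 = F, v7 = T, v8 = T, v9 = T, v10 = F, v11 = T

Branch on v1: take v1 = False.
Set v2 = True and propagate.
  then v3 is forced to True.
  then v5 is forced to False.
The remaining clauses are satisfied by v4 = True, v6 = False, v7 = True, v8 = True, v9 = True, v10 = False, v11 = True.
Every clause has at least one true literal under this assignment.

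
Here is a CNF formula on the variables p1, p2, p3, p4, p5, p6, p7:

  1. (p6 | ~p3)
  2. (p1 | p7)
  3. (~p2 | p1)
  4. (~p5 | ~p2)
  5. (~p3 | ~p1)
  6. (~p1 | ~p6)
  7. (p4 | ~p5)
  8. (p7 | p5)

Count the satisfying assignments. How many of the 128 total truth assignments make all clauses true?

Case analysis on p1 and p5:
  p1=T, p5=T: remaining (p2,p3,p4,p6,p7) ∈ {(F,F,T,F,F); (F,F,T,F,T)} — 2.
  p1=T, p5=F: remaining (p2,p3,p4,p6,p7) ∈ {(F,F,F,F,T); (F,F,T,F,T); (T,F,F,F,T); (T,F,T,F,T)} — 4.
  p1=F, p5=T: remaining (p2,p3,p4,p6,p7) ∈ {(F,F,T,F,T); (F,F,T,T,T); (F,T,T,T,T)} — 3.
  p1=F, p5=F: p4 free; 3 ways for (p2,p3,p6,p7) × 2^1 = 6.
Total: 2 + 4 + 3 + 6 = 15.

15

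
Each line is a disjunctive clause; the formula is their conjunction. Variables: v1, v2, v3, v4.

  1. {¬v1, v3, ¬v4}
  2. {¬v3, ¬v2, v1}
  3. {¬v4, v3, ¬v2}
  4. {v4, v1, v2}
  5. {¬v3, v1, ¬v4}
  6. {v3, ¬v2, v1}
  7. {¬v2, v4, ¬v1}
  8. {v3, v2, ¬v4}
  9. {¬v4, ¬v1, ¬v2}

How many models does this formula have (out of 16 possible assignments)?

3

The models are:
  v1=T v2=F v3=F v4=F
  v1=T v2=F v3=T v4=F
  v1=T v2=F v3=T v4=T
That's 3 in total.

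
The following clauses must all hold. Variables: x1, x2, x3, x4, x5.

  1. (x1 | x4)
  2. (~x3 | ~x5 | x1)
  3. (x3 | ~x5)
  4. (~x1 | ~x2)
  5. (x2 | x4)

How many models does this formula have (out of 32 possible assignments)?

Split on x1, then x2.
  x1=T, x2=T: a clause becomes empty — 0.
  x1=T, x2=F: remaining (x3,x4,x5) ∈ {(F,T,F); (T,T,F); (T,T,T)} — 3.
  x1=F, x2=T: remaining (x3,x4,x5) ∈ {(F,T,F); (T,T,F)} — 2.
  x1=F, x2=F: remaining (x3,x4,x5) ∈ {(F,T,F); (T,T,F)} — 2.
Total: 0 + 3 + 2 + 2 = 7.

7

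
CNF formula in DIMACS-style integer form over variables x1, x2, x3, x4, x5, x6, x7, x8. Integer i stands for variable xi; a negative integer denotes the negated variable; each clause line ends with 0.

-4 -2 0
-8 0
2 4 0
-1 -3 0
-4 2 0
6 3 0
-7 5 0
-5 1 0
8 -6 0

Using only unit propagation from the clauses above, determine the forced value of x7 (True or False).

False

(!x8) stands alone — x8 = False.
In (x8 || !x6), x8 is now false; !x6 must hold, so x6 = False.
From (x3 || x6) and x6 = False: x3 = True.
From (!x1 || !x3) and x3 = True: x1 = False.
(!x5 || x1): since x1 = False, the clause reduces to (!x5). x5 = False.
(x5 || !x7): since x5 = False, the clause reduces to (!x7). x7 = False.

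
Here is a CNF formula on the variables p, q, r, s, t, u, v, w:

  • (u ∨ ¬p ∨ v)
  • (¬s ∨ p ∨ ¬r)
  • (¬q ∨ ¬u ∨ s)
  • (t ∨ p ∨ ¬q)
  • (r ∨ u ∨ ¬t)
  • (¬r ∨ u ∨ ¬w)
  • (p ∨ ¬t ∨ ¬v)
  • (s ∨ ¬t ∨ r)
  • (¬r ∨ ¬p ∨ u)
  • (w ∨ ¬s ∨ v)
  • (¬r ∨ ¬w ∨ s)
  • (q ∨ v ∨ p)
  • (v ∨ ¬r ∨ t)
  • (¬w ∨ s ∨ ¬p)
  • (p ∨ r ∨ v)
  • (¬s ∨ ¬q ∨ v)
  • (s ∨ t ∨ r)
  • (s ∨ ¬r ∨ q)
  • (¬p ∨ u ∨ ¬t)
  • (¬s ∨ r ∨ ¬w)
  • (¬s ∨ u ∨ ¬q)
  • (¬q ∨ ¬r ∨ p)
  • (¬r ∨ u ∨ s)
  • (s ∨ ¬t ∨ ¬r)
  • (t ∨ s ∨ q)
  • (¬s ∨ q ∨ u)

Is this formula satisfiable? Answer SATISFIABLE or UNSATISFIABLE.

SATISFIABLE

Branch on p: take p = True.
For the remaining variables, q = False, r = True, s = True, t = True, u = True, v = True, w = True works.
Every clause has at least one true literal under this assignment.
So p=1, q=0, r=1, s=1, t=1, u=1, v=1, w=1 is a satisfying assignment.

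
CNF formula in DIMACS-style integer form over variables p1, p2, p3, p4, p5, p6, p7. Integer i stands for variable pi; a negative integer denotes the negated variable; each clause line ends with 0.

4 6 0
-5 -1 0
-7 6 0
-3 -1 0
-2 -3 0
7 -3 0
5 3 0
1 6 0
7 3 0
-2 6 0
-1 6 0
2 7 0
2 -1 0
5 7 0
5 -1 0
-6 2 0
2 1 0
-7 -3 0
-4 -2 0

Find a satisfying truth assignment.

p1=0  p2=1  p3=0  p4=0  p5=1  p6=1  p7=1

Check each clause:
  1. {p4, p6} — p6 is true.
  2. {¬p5, ¬p1} — ¬p1 is true.
  3. {¬p7, p6} — p6 is true.
  4. {¬p3, ¬p1} — ¬p3 is true.
  5. {¬p3, ¬p2} — ¬p3 is true.
  6. {p7, ¬p3} — ¬p3 is true.
  7. {p5, p3} — p5 is true.
  8. {p1, p6} — p6 is true.
  9. {p7, p3} — p7 is true.
  10. {p6, ¬p2} — p6 is true.
  11. {¬p1, p6} — p6 is true.
  12. {p2, p7} — p2 is true.
  13. {p2, ¬p1} — p2 is true.
  14. {p7, p5} — p5 is true.
  15. {¬p1, p5} — p5 is true.
  16. {¬p6, p2} — p2 is true.
  17. {p1, p2} — p2 is true.
  18. {¬p3, ¬p7} — ¬p3 is true.
  19. {¬p2, ¬p4} — ¬p4 is true.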